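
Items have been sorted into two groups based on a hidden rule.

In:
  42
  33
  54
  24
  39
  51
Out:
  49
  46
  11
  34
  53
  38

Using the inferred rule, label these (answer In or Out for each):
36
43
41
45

In, Out, Out, In

Every 'In' example satisfies: multiple of 3. None of the 'Out' examples do.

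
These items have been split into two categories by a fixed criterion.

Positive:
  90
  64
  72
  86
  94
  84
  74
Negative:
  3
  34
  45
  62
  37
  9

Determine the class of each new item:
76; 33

Positive, Negative

The distinguishing property — at least 64 — holds for all the 'Positive' cases and none of the 'Negative' cases.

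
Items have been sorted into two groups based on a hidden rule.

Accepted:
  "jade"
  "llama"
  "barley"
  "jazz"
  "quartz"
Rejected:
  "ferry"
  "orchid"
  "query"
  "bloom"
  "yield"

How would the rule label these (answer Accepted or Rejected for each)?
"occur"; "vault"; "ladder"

Rejected, Accepted, Accepted

The rule appears to be: contains 'a'.
Rejected: "occur", since no 'a'.
Accepted: "vault", since has 'a'.
Accepted: "ladder", since has 'a'.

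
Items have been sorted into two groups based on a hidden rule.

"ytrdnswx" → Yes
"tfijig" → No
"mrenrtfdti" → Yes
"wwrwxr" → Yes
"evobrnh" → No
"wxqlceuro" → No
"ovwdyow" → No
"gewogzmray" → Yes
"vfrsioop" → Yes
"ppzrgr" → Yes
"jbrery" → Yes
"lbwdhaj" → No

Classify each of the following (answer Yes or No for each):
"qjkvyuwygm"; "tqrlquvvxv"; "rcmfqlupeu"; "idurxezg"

No, Yes, Yes, Yes

All 'Yes' examples share one property — even length AND contains 'r' — and every 'No' example lacks it.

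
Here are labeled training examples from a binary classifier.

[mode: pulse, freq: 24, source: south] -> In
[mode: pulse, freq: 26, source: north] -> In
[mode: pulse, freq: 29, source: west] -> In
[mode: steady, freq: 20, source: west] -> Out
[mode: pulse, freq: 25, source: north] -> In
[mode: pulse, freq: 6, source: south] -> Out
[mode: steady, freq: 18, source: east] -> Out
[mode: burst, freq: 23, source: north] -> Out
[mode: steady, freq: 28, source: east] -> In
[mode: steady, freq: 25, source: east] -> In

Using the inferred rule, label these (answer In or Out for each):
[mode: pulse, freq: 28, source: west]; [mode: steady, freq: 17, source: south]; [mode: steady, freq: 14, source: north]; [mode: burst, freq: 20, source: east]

In, Out, Out, Out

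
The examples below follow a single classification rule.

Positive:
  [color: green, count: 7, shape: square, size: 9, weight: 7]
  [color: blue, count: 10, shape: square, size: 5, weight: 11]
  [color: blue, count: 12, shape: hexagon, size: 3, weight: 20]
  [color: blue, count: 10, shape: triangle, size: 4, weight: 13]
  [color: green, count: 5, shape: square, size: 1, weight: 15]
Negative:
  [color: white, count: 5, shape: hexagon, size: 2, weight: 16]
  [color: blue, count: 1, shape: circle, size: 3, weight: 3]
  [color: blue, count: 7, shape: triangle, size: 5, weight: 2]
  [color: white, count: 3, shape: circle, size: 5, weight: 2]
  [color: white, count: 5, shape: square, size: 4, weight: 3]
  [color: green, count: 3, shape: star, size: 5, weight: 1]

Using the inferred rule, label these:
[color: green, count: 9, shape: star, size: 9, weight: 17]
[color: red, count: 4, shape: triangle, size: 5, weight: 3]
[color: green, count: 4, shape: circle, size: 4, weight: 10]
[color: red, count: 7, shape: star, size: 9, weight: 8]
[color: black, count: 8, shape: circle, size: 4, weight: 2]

The pattern is that an item is 'Positive' exactly when: size ≠ 2 AND weight ≥ 7.

Positive, Negative, Positive, Positive, Negative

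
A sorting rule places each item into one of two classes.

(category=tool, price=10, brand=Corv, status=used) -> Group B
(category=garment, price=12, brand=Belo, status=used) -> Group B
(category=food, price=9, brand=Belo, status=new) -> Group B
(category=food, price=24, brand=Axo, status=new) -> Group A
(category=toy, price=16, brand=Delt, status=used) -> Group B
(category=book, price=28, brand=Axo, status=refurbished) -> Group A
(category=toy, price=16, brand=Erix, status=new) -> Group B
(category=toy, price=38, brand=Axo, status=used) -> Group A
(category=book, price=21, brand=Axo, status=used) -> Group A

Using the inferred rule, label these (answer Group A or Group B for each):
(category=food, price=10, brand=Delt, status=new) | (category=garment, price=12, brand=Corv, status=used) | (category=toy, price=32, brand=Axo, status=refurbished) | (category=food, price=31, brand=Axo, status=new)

A rule that fits every label: brand is Axo — true of each 'Group A' example, false of each 'Group B' one.
(category=food, price=10, brand=Delt, status=new) — brand is Delt, hence Group B. (category=garment, price=12, brand=Corv, status=used) — brand is Corv, hence Group B. (category=toy, price=32, brand=Axo, status=refurbished) — brand is Axo, hence Group A. (category=food, price=31, brand=Axo, status=new) — brand is Axo, hence Group A.

Group B, Group B, Group A, Group A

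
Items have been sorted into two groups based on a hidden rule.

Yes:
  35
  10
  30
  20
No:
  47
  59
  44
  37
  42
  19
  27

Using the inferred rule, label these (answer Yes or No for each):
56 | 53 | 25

The rule appears to be: multiple of 5.

No, No, Yes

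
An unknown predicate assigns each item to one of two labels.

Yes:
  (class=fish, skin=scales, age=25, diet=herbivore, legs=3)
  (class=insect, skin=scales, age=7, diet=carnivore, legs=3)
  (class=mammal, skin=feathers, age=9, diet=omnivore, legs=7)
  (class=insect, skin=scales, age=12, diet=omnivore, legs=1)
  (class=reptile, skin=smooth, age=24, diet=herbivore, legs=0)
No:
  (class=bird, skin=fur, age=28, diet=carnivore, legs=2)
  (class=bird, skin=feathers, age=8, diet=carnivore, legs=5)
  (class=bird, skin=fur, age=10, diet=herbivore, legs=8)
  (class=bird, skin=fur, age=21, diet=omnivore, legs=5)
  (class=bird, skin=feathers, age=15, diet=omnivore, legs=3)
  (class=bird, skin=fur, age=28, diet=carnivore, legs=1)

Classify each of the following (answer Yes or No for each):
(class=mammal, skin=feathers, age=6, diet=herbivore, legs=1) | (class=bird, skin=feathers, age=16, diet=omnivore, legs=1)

Yes, No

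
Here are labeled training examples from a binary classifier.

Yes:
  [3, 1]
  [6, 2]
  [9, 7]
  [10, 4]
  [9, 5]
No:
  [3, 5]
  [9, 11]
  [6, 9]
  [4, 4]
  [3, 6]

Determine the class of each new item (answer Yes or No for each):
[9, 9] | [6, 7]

No, No

'Yes' ⟺ first > second.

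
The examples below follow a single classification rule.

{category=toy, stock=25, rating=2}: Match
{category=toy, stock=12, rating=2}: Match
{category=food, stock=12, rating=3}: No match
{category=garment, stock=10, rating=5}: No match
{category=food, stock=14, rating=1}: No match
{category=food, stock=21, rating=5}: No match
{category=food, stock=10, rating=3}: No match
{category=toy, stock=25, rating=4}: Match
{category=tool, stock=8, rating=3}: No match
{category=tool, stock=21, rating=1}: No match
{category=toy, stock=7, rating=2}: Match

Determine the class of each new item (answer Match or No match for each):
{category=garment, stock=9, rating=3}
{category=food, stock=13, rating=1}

No match, No match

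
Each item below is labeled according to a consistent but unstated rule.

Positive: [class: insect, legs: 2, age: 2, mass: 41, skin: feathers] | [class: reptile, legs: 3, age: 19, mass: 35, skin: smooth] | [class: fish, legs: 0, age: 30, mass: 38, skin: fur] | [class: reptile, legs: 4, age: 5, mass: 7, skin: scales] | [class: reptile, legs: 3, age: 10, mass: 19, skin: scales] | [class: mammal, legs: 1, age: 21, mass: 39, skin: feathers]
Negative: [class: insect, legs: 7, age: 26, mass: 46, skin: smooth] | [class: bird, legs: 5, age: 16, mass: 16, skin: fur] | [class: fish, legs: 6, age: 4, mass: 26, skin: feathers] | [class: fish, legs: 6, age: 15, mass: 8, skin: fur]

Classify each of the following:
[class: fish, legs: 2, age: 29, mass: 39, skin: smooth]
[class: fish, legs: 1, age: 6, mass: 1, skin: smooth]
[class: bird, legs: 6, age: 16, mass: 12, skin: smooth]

Positive, Positive, Negative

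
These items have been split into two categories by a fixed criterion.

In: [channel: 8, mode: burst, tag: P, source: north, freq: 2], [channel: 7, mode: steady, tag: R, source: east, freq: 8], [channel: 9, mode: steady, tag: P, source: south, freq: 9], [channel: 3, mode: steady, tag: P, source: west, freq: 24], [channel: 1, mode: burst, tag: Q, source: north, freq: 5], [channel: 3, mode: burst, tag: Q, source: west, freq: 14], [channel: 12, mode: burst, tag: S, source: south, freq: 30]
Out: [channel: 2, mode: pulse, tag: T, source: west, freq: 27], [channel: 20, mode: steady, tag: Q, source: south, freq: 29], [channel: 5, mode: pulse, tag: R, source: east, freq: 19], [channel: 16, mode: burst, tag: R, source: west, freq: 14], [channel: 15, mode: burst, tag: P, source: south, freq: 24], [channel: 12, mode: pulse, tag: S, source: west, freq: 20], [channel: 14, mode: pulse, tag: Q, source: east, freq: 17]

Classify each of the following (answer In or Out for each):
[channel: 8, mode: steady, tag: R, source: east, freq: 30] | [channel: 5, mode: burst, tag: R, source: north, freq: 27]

The pattern is that an item is 'In' exactly when: mode is not pulse AND channel ≤ 12.

In, In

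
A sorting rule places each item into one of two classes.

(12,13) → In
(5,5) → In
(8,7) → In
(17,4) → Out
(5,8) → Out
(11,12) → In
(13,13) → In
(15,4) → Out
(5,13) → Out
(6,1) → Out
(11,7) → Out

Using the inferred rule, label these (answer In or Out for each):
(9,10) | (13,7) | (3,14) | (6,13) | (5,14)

In, Out, Out, Out, Out

The rule appears to be: |first − second| ≤ 1.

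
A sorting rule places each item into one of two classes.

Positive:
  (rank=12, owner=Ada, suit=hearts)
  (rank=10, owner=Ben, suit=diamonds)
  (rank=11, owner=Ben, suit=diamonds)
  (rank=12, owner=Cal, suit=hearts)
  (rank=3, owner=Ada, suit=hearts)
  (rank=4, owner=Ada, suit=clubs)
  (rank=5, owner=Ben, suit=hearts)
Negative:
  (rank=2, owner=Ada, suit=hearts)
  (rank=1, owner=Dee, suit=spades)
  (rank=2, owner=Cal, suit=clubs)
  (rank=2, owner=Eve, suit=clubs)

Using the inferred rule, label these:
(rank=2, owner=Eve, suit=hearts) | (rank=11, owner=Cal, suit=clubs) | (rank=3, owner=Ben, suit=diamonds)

The distinguishing property — rank ≥ 3 — holds for all the 'Positive' cases and none of the 'Negative' cases.
(rank=2, owner=Eve, suit=hearts) — rank = 2, hence Negative.
(rank=11, owner=Cal, suit=clubs) — rank = 11, hence Positive.
(rank=3, owner=Ben, suit=diamonds) — rank = 3, hence Positive.

Negative, Positive, Positive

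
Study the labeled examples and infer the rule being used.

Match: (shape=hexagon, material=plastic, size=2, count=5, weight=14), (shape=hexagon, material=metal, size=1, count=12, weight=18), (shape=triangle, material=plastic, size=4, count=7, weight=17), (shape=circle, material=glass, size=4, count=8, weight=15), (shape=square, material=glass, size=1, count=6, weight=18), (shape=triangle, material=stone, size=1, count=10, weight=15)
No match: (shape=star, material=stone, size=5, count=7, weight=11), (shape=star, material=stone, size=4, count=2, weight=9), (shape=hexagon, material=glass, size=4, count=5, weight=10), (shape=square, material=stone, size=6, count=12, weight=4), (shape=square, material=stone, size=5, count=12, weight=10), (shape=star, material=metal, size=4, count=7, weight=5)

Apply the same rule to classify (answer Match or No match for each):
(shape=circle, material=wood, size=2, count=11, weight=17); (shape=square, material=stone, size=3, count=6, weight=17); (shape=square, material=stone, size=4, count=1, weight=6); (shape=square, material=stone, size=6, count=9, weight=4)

Match, Match, No match, No match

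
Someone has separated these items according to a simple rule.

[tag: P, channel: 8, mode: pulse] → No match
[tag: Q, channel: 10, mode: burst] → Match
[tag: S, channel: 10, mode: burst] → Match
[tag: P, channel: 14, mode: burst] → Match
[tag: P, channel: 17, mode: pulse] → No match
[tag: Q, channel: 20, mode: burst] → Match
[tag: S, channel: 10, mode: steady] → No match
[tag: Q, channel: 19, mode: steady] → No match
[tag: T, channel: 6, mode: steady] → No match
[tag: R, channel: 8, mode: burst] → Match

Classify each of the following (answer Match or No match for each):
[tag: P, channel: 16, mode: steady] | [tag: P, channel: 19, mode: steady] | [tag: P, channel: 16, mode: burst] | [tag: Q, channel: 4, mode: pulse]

No match, No match, Match, No match

A rule that fits every label: mode is burst — true of each 'Match' example, false of each 'No match' one.
[tag: P, channel: 16, mode: steady]: No match (mode is steady). [tag: P, channel: 19, mode: steady]: No match (mode is steady). [tag: P, channel: 16, mode: burst]: Match (mode is burst). [tag: Q, channel: 4, mode: pulse]: No match (mode is pulse).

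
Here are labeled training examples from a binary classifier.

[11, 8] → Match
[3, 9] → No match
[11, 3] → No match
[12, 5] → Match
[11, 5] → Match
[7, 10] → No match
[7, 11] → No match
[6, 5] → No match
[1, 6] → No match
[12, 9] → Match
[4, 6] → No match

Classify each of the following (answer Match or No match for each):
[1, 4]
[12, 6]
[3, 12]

The classifier is using: first > second AND sum ≥ 16.
[1, 4] — 1 < 4, 1+4 = 5, hence No match.
[12, 6] — 12 > 6, 12+6 = 18, hence Match.
[3, 12] — 3 < 12, 3+12 = 15, hence No match.

No match, Match, No match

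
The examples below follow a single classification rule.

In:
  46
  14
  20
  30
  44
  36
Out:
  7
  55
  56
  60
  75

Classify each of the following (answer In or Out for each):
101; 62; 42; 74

Out, Out, In, Out

All 'In' examples share one property — even AND at most 46 — and every 'Out' example lacks it.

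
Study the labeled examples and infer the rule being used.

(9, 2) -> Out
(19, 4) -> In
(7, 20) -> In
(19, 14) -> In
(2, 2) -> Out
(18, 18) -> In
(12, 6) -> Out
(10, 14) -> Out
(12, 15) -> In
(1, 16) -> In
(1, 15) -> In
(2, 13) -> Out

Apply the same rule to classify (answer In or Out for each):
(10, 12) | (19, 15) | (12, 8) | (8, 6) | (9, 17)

Out, In, Out, Out, In

The common property of the 'In' items is: max ≥ 15. No 'Out' item has it.
(10, 12) — max 12, hence Out. (19, 15) — max 19, hence In. (12, 8) — max 12, hence Out. (8, 6) — max 8, hence Out. (9, 17) — max 17, hence In.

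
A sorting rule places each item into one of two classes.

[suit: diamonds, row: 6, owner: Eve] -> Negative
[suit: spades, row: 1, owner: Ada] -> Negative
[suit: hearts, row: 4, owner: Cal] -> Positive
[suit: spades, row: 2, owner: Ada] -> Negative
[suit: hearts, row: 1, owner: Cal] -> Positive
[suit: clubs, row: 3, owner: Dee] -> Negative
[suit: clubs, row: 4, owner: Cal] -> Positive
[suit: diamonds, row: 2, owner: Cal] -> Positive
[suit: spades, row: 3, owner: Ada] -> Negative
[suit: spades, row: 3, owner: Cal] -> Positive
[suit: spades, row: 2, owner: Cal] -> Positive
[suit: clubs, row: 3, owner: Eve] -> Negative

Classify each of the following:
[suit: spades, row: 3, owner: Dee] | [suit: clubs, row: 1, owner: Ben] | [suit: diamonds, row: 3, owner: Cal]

The common property of the 'Positive' items is: owner is Cal. No 'Negative' item has it.
[suit: spades, row: 3, owner: Dee] — owner is Dee, hence Negative.
[suit: clubs, row: 1, owner: Ben] — owner is Ben, hence Negative.
[suit: diamonds, row: 3, owner: Cal] — owner is Cal, hence Positive.

Negative, Negative, Positive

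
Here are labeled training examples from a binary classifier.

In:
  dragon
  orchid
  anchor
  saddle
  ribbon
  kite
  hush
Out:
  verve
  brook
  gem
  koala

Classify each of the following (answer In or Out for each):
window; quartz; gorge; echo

In, In, Out, In

All 'In' examples share one property — even length — and every 'Out' example lacks it.
In: window, since length 6. In: quartz, since length 6. Out: gorge, since length 5. In: echo, since length 4.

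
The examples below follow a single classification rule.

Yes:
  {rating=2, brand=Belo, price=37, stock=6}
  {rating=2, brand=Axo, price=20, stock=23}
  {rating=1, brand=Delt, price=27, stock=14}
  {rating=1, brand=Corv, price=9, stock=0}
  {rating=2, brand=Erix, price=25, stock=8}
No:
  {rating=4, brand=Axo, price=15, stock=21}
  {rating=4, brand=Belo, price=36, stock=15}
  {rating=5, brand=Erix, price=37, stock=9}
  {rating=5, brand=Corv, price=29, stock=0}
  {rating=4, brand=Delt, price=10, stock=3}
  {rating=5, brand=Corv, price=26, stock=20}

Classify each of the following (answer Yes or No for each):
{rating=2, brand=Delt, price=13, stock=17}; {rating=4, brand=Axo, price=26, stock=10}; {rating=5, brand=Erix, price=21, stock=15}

Yes, No, No

The classifier is using: rating ≤ 2.
{rating=2, brand=Delt, price=13, stock=17}: rating = 2, fits → Yes.
{rating=4, brand=Axo, price=26, stock=10}: rating = 4, does not pass → No.
{rating=5, brand=Erix, price=21, stock=15}: rating = 5, does not pass → No.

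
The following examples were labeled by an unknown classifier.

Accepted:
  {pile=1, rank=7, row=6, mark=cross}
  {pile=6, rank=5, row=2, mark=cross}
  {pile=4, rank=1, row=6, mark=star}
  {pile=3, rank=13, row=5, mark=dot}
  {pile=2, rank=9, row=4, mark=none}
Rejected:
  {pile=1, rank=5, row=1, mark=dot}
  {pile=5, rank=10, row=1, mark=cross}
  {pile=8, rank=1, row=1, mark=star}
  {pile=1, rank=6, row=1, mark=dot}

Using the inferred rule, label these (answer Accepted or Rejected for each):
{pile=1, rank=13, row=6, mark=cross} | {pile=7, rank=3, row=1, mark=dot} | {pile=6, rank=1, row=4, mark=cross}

The distinguishing property — row ≥ 2 — holds for all the 'Accepted' cases and none of the 'Rejected' cases.
{pile=1, rank=13, row=6, mark=cross}: row = 6, fits → Accepted.
{pile=7, rank=3, row=1, mark=dot}: row = 1, lacks this property → Rejected.
{pile=6, rank=1, row=4, mark=cross}: row = 4, fits → Accepted.

Accepted, Rejected, Accepted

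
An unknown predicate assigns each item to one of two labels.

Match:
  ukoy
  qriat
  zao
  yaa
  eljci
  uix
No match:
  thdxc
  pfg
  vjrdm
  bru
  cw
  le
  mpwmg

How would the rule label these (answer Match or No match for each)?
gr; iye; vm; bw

The rule appears to be: has ≥ 2 vowels.

No match, Match, No match, No match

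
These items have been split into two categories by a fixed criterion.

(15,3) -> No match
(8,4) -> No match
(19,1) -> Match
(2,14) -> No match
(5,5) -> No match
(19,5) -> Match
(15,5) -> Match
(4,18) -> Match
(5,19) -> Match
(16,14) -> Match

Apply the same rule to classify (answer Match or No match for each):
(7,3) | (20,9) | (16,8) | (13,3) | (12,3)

All 'Match' examples share one property — sum ≥ 20 — and every 'No match' example lacks it.

No match, Match, Match, No match, No match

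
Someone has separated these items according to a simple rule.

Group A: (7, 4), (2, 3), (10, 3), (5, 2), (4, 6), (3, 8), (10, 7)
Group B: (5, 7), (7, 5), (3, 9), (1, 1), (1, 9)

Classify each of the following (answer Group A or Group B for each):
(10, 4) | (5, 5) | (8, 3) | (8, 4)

Group A, Group B, Group A, Group A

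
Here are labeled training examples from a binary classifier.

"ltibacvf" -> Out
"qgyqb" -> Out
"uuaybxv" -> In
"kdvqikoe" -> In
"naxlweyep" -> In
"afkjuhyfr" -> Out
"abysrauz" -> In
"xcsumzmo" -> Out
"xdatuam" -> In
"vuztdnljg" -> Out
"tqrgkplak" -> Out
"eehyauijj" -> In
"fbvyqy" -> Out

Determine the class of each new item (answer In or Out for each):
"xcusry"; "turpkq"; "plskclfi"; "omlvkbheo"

Out, Out, Out, In

Rule: has ≥ 3 vowels. This holds for each 'In' example and fails for each 'Out' one.
Out: "xcusry", since 1 vowel.
Out: "turpkq", since 1 vowel.
Out: "plskclfi", since 1 vowel.
In: "omlvkbheo", since 3 vowels.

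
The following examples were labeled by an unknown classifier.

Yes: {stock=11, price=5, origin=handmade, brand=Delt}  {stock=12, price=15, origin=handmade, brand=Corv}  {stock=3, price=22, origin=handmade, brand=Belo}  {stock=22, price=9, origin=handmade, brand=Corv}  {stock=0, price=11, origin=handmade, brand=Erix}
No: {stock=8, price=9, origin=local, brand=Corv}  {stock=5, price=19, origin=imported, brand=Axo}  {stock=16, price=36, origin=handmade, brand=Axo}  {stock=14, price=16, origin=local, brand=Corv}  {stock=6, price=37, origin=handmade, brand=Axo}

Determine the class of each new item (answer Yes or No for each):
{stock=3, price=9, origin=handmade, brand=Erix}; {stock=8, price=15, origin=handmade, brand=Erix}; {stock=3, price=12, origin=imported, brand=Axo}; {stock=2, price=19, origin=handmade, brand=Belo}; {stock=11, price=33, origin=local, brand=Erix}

The simplest hypothesis consistent with all the labels is: origin is handmade AND price ≤ 22.
{stock=3, price=9, origin=handmade, brand=Erix}: origin is handmade, price = 9 — checks out, so Yes.
{stock=8, price=15, origin=handmade, brand=Erix}: origin is handmade, price = 15 — checks out, so Yes.
{stock=3, price=12, origin=imported, brand=Axo}: origin is imported, price = 12 — does not pass, so No.
{stock=2, price=19, origin=handmade, brand=Belo}: origin is handmade, price = 19 — checks out, so Yes.
{stock=11, price=33, origin=local, brand=Erix}: origin is local, price = 33 — does not pass, so No.

Yes, Yes, No, Yes, No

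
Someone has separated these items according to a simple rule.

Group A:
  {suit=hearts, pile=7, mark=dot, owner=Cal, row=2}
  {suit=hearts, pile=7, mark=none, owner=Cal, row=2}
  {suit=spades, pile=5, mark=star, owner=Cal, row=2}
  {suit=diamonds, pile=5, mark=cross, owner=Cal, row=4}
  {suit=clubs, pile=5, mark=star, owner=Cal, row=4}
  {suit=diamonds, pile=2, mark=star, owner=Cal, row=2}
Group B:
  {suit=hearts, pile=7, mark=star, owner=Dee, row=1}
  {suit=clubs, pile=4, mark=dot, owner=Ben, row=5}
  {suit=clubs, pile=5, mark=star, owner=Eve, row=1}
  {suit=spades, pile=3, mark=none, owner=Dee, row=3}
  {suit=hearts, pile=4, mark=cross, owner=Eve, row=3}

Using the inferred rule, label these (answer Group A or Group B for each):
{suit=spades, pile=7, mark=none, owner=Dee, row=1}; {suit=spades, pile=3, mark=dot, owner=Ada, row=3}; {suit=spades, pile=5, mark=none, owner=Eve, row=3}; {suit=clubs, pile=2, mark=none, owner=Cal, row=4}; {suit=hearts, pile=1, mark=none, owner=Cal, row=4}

Group B, Group B, Group B, Group A, Group A

One predicate separates the groups cleanly: owner is Cal.
{suit=spades, pile=7, mark=none, owner=Dee, row=1} — owner is Dee, hence Group B.
{suit=spades, pile=3, mark=dot, owner=Ada, row=3} — owner is Ada, hence Group B.
{suit=spades, pile=5, mark=none, owner=Eve, row=3} — owner is Eve, hence Group B.
{suit=clubs, pile=2, mark=none, owner=Cal, row=4} — owner is Cal, hence Group A.
{suit=hearts, pile=1, mark=none, owner=Cal, row=4} — owner is Cal, hence Group A.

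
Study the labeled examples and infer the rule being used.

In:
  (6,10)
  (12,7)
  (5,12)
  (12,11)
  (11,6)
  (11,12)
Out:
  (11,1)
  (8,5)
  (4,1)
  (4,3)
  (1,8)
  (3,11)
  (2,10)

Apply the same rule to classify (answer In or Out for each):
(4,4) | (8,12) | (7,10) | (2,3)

Out, In, In, Out

The common property of the 'In' items is: sum ≥ 16. No 'Out' item has it.
(4,4): Out (4+4 = 8).
(8,12): In (8+12 = 20).
(7,10): In (7+10 = 17).
(2,3): Out (2+3 = 5).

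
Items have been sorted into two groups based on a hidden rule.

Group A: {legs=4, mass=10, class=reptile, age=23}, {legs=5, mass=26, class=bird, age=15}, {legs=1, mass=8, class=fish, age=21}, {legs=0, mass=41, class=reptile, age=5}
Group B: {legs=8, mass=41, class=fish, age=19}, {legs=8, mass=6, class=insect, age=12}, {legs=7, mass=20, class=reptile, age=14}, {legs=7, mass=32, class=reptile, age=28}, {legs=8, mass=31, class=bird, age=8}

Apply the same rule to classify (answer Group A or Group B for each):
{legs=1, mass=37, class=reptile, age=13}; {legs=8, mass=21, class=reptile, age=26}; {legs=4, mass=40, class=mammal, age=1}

Group A, Group B, Group A

A rule that fits every label: legs ≤ 5 — true of each 'Group A' example, false of each 'Group B' one.
{legs=1, mass=37, class=reptile, age=13}: Group A (legs = 1).
{legs=8, mass=21, class=reptile, age=26}: Group B (legs = 8).
{legs=4, mass=40, class=mammal, age=1}: Group A (legs = 4).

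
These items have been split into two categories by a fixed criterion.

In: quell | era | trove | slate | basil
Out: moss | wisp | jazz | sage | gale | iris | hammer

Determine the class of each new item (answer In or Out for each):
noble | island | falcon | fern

In, Out, Out, Out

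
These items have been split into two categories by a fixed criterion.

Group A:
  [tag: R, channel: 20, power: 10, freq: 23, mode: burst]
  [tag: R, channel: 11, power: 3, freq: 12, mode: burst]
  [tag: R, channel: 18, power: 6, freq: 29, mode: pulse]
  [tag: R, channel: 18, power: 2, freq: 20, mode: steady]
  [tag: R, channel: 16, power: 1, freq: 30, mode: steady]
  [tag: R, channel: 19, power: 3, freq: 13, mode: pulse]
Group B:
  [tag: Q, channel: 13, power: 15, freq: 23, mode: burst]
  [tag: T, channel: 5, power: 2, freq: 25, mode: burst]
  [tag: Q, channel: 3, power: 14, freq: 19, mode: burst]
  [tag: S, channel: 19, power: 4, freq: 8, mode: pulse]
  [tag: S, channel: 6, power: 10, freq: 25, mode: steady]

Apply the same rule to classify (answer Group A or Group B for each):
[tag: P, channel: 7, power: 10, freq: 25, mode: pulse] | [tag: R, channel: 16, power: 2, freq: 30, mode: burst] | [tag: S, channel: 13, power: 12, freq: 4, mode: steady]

Rule: tag is R. This holds for each 'Group A' example and fails for each 'Group B' one.
[tag: P, channel: 7, power: 10, freq: 25, mode: pulse]: Group B (tag is P). [tag: R, channel: 16, power: 2, freq: 30, mode: burst]: Group A (tag is R). [tag: S, channel: 13, power: 12, freq: 4, mode: steady]: Group B (tag is S).

Group B, Group A, Group B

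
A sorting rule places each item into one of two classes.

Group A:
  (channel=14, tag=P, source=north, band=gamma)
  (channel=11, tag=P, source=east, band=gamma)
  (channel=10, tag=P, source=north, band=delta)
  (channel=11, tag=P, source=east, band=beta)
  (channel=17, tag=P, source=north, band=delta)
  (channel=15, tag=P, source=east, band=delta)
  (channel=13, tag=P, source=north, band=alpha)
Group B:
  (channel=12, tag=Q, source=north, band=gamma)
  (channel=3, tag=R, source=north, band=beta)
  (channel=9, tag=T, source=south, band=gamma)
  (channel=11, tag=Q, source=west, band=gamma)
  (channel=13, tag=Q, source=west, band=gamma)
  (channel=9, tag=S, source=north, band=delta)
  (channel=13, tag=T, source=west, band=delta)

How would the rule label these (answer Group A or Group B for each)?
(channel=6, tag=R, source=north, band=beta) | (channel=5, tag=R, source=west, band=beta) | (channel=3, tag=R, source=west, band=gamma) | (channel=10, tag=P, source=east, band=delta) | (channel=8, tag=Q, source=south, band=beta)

Group B, Group B, Group B, Group A, Group B

Checking candidate rules against both groups, what survives is: tag is P.
(channel=6, tag=R, source=north, band=beta): tag is R — fails the rule, so Group B. (channel=5, tag=R, source=west, band=beta): tag is R — fails the rule, so Group B. (channel=3, tag=R, source=west, band=gamma): tag is R — fails the rule, so Group B. (channel=10, tag=P, source=east, band=delta): tag is P — passes, so Group A. (channel=8, tag=Q, source=south, band=beta): tag is Q — fails the rule, so Group B.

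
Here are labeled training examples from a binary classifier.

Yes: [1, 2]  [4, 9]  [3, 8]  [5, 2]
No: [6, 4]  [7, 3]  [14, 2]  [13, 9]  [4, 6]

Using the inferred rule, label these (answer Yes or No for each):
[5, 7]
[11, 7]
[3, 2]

The distinguishing property — sum is odd — holds for all the 'Yes' cases and none of the 'No' cases.
[5, 7] — 5+7 = 12, hence No. [11, 7] — 11+7 = 18, hence No. [3, 2] — 3+2 = 5, hence Yes.

No, No, Yes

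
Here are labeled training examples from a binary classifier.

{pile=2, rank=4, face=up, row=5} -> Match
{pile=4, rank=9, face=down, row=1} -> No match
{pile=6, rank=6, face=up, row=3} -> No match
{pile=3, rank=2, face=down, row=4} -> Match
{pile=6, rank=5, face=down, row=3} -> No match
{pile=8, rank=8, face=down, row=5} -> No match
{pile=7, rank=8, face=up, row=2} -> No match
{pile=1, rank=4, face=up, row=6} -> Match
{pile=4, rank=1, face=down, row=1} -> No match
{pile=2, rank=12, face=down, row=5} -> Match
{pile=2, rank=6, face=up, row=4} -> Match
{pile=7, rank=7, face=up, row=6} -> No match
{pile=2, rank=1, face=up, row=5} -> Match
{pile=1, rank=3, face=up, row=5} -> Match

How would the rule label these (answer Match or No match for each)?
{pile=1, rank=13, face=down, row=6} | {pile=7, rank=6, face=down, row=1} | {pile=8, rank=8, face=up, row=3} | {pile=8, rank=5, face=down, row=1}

All 'Match' examples share one property — pile ≤ 3 — and every 'No match' example lacks it.
Match: {pile=1, rank=13, face=down, row=6}, since pile = 1. No match: {pile=7, rank=6, face=down, row=1}, since pile = 7. No match: {pile=8, rank=8, face=up, row=3}, since pile = 8. No match: {pile=8, rank=5, face=down, row=1}, since pile = 8.

Match, No match, No match, No match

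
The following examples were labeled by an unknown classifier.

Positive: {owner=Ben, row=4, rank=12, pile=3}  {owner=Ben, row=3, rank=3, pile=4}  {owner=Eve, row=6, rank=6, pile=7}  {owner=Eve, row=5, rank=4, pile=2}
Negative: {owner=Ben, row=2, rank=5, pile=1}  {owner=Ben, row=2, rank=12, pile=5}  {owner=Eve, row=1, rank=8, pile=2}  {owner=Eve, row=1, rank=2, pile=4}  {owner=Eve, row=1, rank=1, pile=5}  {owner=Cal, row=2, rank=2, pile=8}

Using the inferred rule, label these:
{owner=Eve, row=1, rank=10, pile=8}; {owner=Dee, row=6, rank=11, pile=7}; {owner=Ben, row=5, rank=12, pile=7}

Negative, Positive, Positive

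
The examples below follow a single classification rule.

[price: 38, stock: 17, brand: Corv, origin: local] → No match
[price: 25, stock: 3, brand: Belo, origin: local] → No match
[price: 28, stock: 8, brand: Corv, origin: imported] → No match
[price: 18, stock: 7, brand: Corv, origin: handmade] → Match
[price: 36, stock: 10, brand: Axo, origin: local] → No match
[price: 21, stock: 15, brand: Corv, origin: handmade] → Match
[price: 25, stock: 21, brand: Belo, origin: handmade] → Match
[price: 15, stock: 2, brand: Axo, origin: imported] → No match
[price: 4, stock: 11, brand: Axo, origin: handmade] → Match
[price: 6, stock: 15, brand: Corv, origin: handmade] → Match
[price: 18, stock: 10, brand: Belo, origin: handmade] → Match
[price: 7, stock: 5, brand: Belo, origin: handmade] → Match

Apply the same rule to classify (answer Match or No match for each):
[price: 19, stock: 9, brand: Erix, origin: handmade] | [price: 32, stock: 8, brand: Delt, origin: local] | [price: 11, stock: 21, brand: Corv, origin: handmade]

One predicate separates the groups cleanly: origin is handmade.
[price: 19, stock: 9, brand: Erix, origin: handmade]: origin is handmade, matches → Match.
[price: 32, stock: 8, brand: Delt, origin: local]: origin is local, fails this test → No match.
[price: 11, stock: 21, brand: Corv, origin: handmade]: origin is handmade, matches → Match.

Match, No match, Match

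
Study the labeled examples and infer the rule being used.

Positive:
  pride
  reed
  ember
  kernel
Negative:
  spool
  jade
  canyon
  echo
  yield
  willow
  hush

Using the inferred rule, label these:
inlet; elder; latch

Every 'Positive' example satisfies: contains 'r'. None of the 'Negative' examples do.
inlet: no 'r', fails the rule → Negative. elder: has 'r', qualifies → Positive. latch: no 'r', fails the rule → Negative.

Negative, Positive, Negative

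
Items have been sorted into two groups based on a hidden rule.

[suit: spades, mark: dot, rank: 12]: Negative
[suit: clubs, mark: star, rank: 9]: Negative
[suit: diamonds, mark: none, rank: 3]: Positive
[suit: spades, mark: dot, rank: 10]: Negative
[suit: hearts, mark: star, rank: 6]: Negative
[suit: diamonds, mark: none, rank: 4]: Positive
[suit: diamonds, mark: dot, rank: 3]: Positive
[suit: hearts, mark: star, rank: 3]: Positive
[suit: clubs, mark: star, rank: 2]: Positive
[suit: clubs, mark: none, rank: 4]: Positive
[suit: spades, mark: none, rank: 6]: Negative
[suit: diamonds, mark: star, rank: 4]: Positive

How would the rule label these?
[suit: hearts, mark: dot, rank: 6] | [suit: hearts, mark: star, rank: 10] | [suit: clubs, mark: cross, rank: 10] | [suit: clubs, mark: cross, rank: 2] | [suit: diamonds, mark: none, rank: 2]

All 'Positive' examples share one property — rank ≤ 4 — and every 'Negative' example lacks it.
Negative: [suit: hearts, mark: dot, rank: 6], since rank = 6. Negative: [suit: hearts, mark: star, rank: 10], since rank = 10. Negative: [suit: clubs, mark: cross, rank: 10], since rank = 10. Positive: [suit: clubs, mark: cross, rank: 2], since rank = 2. Positive: [suit: diamonds, mark: none, rank: 2], since rank = 2.

Negative, Negative, Negative, Positive, Positive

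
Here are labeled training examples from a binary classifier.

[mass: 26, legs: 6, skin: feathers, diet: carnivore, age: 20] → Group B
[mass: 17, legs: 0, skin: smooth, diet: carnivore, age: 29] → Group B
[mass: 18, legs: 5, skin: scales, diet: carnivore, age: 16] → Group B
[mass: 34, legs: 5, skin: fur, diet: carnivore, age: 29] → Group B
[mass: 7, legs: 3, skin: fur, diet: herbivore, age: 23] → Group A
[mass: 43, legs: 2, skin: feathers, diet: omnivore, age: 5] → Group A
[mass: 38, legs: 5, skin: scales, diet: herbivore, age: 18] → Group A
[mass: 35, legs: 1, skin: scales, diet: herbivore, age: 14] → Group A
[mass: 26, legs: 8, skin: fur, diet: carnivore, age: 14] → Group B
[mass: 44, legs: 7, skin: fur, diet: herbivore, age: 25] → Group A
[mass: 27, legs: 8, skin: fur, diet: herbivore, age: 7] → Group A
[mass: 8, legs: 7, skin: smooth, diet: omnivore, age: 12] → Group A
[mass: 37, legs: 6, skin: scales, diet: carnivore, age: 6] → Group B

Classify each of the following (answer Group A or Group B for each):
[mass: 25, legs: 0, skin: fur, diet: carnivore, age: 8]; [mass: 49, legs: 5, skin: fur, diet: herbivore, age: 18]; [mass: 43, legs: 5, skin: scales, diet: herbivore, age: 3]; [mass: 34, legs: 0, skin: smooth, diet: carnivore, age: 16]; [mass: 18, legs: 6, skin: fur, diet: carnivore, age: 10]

Group B, Group A, Group A, Group B, Group B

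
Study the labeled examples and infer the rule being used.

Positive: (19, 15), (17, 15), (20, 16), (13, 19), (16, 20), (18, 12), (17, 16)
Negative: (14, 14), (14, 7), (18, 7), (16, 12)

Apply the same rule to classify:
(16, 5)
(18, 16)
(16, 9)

Negative, Positive, Negative

All 'Positive' examples share one property — sum ≥ 30 — and every 'Negative' example lacks it.
(16, 5) — 16+5 = 21, hence Negative.
(18, 16) — 18+16 = 34, hence Positive.
(16, 9) — 16+9 = 25, hence Negative.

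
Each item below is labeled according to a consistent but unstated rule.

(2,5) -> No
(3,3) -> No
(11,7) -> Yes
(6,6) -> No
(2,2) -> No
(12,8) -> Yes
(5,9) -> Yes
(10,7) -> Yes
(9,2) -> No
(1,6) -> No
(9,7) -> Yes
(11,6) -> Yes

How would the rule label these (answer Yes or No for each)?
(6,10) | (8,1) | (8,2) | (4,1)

All 'Yes' examples share one property — sum ≥ 14 — and every 'No' example lacks it.
(6,10) — 6+10 = 16, hence Yes. (8,1) — 8+1 = 9, hence No. (8,2) — 8+2 = 10, hence No. (4,1) — 4+1 = 5, hence No.

Yes, No, No, No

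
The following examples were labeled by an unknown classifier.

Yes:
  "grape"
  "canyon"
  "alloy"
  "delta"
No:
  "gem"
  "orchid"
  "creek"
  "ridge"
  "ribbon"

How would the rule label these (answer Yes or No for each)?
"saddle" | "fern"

The distinguishing property — contains 'a' — holds for all the 'Yes' cases and none of the 'No' cases.
"saddle": has 'a' — passes, so Yes. "fern": no 'a' — fails the rule, so No.

Yes, No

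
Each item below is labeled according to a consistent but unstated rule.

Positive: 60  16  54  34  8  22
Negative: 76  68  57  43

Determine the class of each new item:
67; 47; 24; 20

Negative, Negative, Positive, Positive

A rule that fits every label: even AND at most 60 — true of each 'Positive' example, false of each 'Negative' one.
67 → 67 is odd, 67 > 60 → Negative.
47 → 47 is odd, 47 ≤ 60 → Negative.
24 → 24 is even, 24 ≤ 60 → Positive.
20 → 20 is even, 20 ≤ 60 → Positive.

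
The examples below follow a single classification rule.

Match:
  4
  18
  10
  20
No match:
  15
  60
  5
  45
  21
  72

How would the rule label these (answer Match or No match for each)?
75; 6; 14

No match, Match, Match

The simplest hypothesis consistent with all the labels is: even AND at most 20.
No match: 75, since 75 is odd, 75 > 20.
Match: 6, since 6 is even, 6 ≤ 20.
Match: 14, since 14 is even, 14 ≤ 20.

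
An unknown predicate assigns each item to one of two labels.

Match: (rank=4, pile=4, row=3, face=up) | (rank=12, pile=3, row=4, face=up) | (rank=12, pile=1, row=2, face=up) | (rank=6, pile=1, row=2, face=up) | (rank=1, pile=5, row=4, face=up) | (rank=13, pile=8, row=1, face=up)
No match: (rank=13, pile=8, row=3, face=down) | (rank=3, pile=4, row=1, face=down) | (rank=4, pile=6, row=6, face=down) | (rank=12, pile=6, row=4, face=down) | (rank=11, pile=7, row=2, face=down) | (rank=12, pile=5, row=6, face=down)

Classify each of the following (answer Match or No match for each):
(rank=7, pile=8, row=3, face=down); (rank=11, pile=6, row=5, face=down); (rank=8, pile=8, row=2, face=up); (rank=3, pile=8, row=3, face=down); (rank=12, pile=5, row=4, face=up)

No match, No match, Match, No match, Match

The classifier is using: face is up.
(rank=7, pile=8, row=3, face=down) — face is down, hence No match. (rank=11, pile=6, row=5, face=down) — face is down, hence No match. (rank=8, pile=8, row=2, face=up) — face is up, hence Match. (rank=3, pile=8, row=3, face=down) — face is down, hence No match. (rank=12, pile=5, row=4, face=up) — face is up, hence Match.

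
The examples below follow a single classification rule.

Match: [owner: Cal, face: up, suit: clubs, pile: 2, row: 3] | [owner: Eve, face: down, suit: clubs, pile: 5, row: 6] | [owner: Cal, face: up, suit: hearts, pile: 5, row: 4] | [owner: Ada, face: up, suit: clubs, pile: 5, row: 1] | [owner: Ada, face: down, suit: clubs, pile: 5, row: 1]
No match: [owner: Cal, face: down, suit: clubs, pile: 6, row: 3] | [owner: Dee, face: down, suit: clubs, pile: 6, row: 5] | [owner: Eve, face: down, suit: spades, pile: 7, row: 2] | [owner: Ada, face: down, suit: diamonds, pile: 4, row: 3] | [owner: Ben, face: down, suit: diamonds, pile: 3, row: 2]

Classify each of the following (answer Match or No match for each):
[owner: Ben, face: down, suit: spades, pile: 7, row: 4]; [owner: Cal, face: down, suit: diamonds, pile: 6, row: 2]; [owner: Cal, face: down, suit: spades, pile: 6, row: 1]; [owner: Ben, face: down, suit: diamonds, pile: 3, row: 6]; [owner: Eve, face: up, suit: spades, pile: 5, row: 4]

No match, No match, No match, No match, Match

The classifier is using: face is up OR pile = 5.
[owner: Ben, face: down, suit: spades, pile: 7, row: 4]: face is down, pile = 7 — does not fit, so No match. [owner: Cal, face: down, suit: diamonds, pile: 6, row: 2]: face is down, pile = 6 — does not fit, so No match. [owner: Cal, face: down, suit: spades, pile: 6, row: 1]: face is down, pile = 6 — does not fit, so No match. [owner: Ben, face: down, suit: diamonds, pile: 3, row: 6]: face is down, pile = 3 — does not fit, so No match. [owner: Eve, face: up, suit: spades, pile: 5, row: 4]: face is up, pile = 5 — checks out, so Match.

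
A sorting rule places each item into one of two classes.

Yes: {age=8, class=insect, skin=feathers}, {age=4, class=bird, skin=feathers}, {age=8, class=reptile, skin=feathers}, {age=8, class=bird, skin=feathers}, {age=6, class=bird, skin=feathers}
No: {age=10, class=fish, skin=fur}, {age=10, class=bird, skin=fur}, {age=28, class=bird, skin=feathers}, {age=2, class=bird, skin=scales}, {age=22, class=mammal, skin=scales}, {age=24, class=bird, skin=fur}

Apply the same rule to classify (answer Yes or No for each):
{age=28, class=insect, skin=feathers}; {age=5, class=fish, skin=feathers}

No, Yes

Rule: skin is feathers AND age ≤ 8. This holds for each 'Yes' example and fails for each 'No' one.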